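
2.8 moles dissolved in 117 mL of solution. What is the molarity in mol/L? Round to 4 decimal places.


Convert volume to liters: V_L = V_mL / 1000.
V_L = 117 / 1000 = 0.117 L
M = n / V_L = 2.8 / 0.117
M = 23.93162393 mol/L, rounded to 4 dp:

23.9316 mol/L


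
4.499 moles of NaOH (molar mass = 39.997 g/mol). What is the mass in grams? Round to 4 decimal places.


mass = n * M
mass = 4.499 * 39.997
mass = 179.946503 g, rounded to 4 dp:

179.9465 g


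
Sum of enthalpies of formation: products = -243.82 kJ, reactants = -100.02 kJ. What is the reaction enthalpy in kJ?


dH_rxn = sum(dH_f products) - sum(dH_f reactants)
dH_rxn = -243.82 - (-100.02)
dH_rxn = -143.8 kJ:

-143.80 kJ


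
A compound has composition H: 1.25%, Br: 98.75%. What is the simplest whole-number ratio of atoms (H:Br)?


Assume 100 g of compound, divide each mass% by atomic mass to get moles, then normalize by the smallest to get a raw atom ratio.
Moles per 100 g: H: 1.25/1.008 = 1.2401, Br: 98.75/79.904 = 1.2359
Raw ratio (divide by min = 1.2359): H: 1.003, Br: 1.0
Multiply by 1 to clear fractions: H: 1.003 ~= 1, Br: 1.0 ~= 1
Reduce by GCD to get the simplest whole-number ratio:

1:1


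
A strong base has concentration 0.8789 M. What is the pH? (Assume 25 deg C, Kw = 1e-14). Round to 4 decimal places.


A strong base dissociates completely, so [OH-] equals the given concentration.
pOH = -log10([OH-]) = -log10(0.8789) = 0.056061
pH = 14 - pOH = 14 - 0.056061
pH = 13.943939, rounded to 4 dp:

13.9439


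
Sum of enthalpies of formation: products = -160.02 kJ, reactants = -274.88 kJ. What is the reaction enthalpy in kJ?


dH_rxn = sum(dH_f products) - sum(dH_f reactants)
dH_rxn = -160.02 - (-274.88)
dH_rxn = 114.86 kJ:

114.86 kJ


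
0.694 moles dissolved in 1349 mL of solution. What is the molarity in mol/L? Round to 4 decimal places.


Convert volume to liters: V_L = V_mL / 1000.
V_L = 1349 / 1000 = 1.349 L
M = n / V_L = 0.694 / 1.349
M = 0.51445515 mol/L, rounded to 4 dp:

0.5145 mol/L


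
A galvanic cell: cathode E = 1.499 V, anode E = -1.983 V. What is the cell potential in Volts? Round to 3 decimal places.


Standard cell potential: E_cell = E_cathode - E_anode.
E_cell = 1.499 - (-1.983)
E_cell = 3.482 V, rounded to 3 dp:

3.482 V


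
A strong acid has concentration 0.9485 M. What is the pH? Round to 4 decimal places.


A strong acid dissociates completely, so [H+] equals the given concentration.
pH = -log10([H+]) = -log10(0.9485)
pH = 0.02296266, rounded to 4 dp:

0.0230


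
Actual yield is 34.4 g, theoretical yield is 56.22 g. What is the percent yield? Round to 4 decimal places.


% yield = 100 * actual / theoretical
% yield = 100 * 34.4 / 56.22
% yield = 61.18818926 %, rounded to 4 dp:

61.1882 %


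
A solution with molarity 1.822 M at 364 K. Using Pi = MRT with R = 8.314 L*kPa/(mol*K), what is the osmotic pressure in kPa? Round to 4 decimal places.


Osmotic pressure (van't Hoff): Pi = M*R*T.
RT = 8.314 * 364 = 3026.296
Pi = 1.822 * 3026.296
Pi = 5513.911312 kPa, rounded to 4 dp:

5513.9113 kPa


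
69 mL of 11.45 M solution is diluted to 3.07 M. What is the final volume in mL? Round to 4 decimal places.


Dilution: M1*V1 = M2*V2, solve for V2.
V2 = M1*V1 / M2
V2 = 11.45 * 69 / 3.07
V2 = 790.05 / 3.07
V2 = 257.34527687 mL, rounded to 4 dp:

257.3453 mL


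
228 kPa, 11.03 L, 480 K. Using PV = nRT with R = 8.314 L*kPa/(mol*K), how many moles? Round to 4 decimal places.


PV = nRT, solve for n = PV / (RT).
PV = 228 * 11.03 = 2514.84
RT = 8.314 * 480 = 3990.72
n = 2514.84 / 3990.72
n = 0.630172 mol, rounded to 4 dp:

0.6302 mol


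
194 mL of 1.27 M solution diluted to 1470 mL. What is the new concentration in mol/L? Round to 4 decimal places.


Dilution: M1*V1 = M2*V2, solve for M2.
M2 = M1*V1 / V2
M2 = 1.27 * 194 / 1470
M2 = 246.38 / 1470
M2 = 0.16760544 mol/L, rounded to 4 dp:

0.1676 mol/L


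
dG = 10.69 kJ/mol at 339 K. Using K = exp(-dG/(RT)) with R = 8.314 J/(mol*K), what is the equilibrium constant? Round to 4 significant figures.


dG is in kJ/mol; multiply by 1000 to match R in J/(mol*K).
RT = 8.314 * 339 = 2818.446 J/mol
exponent = -dG*1000 / (RT) = -(10.69*1000) / 2818.446 = -3.79287026
K = exp(-3.79287026)
K = 0.02253084, rounded to 4 significant figures:

0.02253


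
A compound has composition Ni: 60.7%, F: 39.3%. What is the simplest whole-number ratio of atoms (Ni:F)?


Assume 100 g of compound, divide each mass% by atomic mass to get moles, then normalize by the smallest to get a raw atom ratio.
Moles per 100 g: Ni: 60.7/58.693 = 1.0342, F: 39.3/18.998 = 2.0686
Raw ratio (divide by min = 1.0342): Ni: 1.0, F: 2.0
Multiply by 1 to clear fractions: Ni: 1.0 ~= 1, F: 2.0 ~= 2
Reduce by GCD to get the simplest whole-number ratio:

1:2


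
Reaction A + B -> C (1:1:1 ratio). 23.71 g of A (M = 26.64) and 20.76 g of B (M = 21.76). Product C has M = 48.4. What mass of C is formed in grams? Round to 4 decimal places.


Find moles of each reactant; the smaller value is the limiting reagent in a 1:1:1 reaction, so moles_C equals moles of the limiter.
n_A = mass_A / M_A = 23.71 / 26.64 = 0.890015 mol
n_B = mass_B / M_B = 20.76 / 21.76 = 0.954044 mol
Limiting reagent: A (smaller), n_limiting = 0.890015 mol
mass_C = n_limiting * M_C = 0.890015 * 48.4
mass_C = 43.076726 g, rounded to 4 dp:

43.0767 g


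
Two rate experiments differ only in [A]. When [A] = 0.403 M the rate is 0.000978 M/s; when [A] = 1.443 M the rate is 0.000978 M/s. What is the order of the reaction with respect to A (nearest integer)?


Rate is proportional to [A]^n, so rate2/rate1 = ([A]2/[A]1)^n. Take logs to solve for n.
rate2/rate1 = 0.000978 / 0.000978 = 1.0
[A]2/[A]1 = 1.443 / 0.403 = 3.5806
n = ln(1.0) / ln(3.5806) = 0.0
Nearest integer order:

0


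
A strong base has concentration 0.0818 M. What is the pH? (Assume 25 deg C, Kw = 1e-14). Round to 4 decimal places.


A strong base dissociates completely, so [OH-] equals the given concentration.
pOH = -log10([OH-]) = -log10(0.0818) = 1.087247
pH = 14 - pOH = 14 - 1.087247
pH = 12.912753, rounded to 4 dp:

12.9128


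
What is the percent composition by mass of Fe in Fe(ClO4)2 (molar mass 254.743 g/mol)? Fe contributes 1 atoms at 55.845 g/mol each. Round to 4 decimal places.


pct = 100 * (n_elem * M_elem) / M_total
mass_contribution = 1 * 55.845 = 55.845 g/mol
pct = 100 * 55.845 / 254.743
pct = 21.92209403 %, rounded to 4 dp:

21.9221 %


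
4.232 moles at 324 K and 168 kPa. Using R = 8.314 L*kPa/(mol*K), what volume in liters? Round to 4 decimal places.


PV = nRT, solve for V = nRT / P.
nRT = 4.232 * 8.314 * 324 = 11399.8908
V = 11399.8908 / 168
V = 67.85649286 L, rounded to 4 dp:

67.8565 L


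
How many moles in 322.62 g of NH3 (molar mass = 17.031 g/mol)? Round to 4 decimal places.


n = mass / M
n = 322.62 / 17.031
n = 18.94310375 mol, rounded to 4 dp:

18.9431 mol


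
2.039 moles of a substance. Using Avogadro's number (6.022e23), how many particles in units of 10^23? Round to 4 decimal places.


N = n * NA, then divide by 1e23 for the requested units.
N / 1e23 = n * 6.022
N / 1e23 = 2.039 * 6.022
N / 1e23 = 12.278858, rounded to 4 dp:

12.2789


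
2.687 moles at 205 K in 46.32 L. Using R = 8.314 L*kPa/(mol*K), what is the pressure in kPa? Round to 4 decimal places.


PV = nRT, solve for P = nRT / V.
nRT = 2.687 * 8.314 * 205 = 4579.6422
P = 4579.6422 / 46.32
P = 98.86965026 kPa, rounded to 4 dp:

98.8697 kPa


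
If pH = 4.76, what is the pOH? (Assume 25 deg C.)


At 25 deg C, pH + pOH = 14.
pOH = 14 - pH = 14 - 4.76
pOH = 9.24:

9.24


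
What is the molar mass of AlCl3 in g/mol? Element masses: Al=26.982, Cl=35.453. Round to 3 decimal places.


M = sum(count * atomic_mass) over atoms.
M = 1*26.982 + 3*35.453
M = 26.982 + 106.359
M = 133.341 g/mol, rounded to 3 dp:

133.341 g/mol


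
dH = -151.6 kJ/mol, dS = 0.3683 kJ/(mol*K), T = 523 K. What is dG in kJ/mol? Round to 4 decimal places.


Gibbs: dG = dH - T*dS (consistent units, dS already in kJ/(mol*K)).
T*dS = 523 * 0.3683 = 192.6209
dG = -151.6 - (192.6209)
dG = -344.2209 kJ/mol, rounded to 4 dp:

-344.2209 kJ/mol


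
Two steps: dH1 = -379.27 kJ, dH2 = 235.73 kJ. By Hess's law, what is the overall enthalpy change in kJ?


Hess's law: enthalpy is a state function, so add the step enthalpies.
dH_total = dH1 + dH2 = -379.27 + (235.73)
dH_total = -143.54 kJ:

-143.54 kJ


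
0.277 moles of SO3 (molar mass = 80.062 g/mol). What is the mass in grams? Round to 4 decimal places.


mass = n * M
mass = 0.277 * 80.062
mass = 22.177174 g, rounded to 4 dp:

22.1772 g


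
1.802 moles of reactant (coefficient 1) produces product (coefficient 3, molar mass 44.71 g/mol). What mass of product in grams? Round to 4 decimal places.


Use the coefficient ratio to convert reactant moles to product moles, then multiply by the product's molar mass.
moles_P = moles_R * (coeff_P / coeff_R) = 1.802 * (3/1) = 5.406
mass_P = moles_P * M_P = 5.406 * 44.71
mass_P = 241.70226 g, rounded to 4 dp:

241.7023 g


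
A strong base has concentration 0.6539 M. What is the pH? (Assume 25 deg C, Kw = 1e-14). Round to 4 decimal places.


A strong base dissociates completely, so [OH-] equals the given concentration.
pOH = -log10([OH-]) = -log10(0.6539) = 0.184489
pH = 14 - pOH = 14 - 0.184489
pH = 13.815511, rounded to 4 dp:

13.8155


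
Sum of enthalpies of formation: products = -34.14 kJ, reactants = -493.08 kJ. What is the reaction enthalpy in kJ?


dH_rxn = sum(dH_f products) - sum(dH_f reactants)
dH_rxn = -34.14 - (-493.08)
dH_rxn = 458.94 kJ:

458.94 kJ


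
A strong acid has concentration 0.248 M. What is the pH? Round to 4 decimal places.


A strong acid dissociates completely, so [H+] equals the given concentration.
pH = -log10([H+]) = -log10(0.248)
pH = 0.60554832, rounded to 4 dp:

0.6055


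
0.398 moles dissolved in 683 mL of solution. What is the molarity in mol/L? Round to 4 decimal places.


Convert volume to liters: V_L = V_mL / 1000.
V_L = 683 / 1000 = 0.683 L
M = n / V_L = 0.398 / 0.683
M = 0.58272328 mol/L, rounded to 4 dp:

0.5827 mol/L


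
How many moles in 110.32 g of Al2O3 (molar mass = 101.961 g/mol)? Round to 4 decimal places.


n = mass / M
n = 110.32 / 101.961
n = 1.08198233 mol, rounded to 4 dp:

1.0820 mol


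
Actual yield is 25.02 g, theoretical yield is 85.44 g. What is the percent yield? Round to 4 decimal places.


% yield = 100 * actual / theoretical
% yield = 100 * 25.02 / 85.44
% yield = 29.28370787 %, rounded to 4 dp:

29.2837 %


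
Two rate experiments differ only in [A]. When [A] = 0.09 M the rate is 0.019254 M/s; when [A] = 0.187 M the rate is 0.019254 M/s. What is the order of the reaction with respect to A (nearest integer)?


Rate is proportional to [A]^n, so rate2/rate1 = ([A]2/[A]1)^n. Take logs to solve for n.
rate2/rate1 = 0.019254 / 0.019254 = 1.0
[A]2/[A]1 = 0.187 / 0.09 = 2.0778
n = ln(1.0) / ln(2.0778) = 0.0
Nearest integer order:

0


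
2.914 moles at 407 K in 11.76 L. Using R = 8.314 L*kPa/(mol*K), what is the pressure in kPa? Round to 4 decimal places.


PV = nRT, solve for P = nRT / V.
nRT = 2.914 * 8.314 * 407 = 9860.3874
P = 9860.3874 / 11.76
P = 838.46831633 kPa, rounded to 4 dp:

838.4683 kPa


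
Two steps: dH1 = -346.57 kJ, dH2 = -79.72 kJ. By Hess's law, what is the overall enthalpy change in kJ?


Hess's law: enthalpy is a state function, so add the step enthalpies.
dH_total = dH1 + dH2 = -346.57 + (-79.72)
dH_total = -426.29 kJ:

-426.29 kJ


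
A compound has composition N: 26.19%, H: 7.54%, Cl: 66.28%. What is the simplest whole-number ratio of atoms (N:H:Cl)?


Assume 100 g of compound, divide each mass% by atomic mass to get moles, then normalize by the smallest to get a raw atom ratio.
Moles per 100 g: N: 26.19/14.007 = 1.8698, H: 7.54/1.008 = 7.4802, Cl: 66.28/35.453 = 1.8695
Raw ratio (divide by min = 1.8695): N: 1.0, H: 4.001, Cl: 1.0
Multiply by 1 to clear fractions: N: 1.0 ~= 1, H: 4.001 ~= 4, Cl: 1.0 ~= 1
Reduce by GCD to get the simplest whole-number ratio:

1:4:1


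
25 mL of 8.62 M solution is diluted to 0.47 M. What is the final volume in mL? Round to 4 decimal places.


Dilution: M1*V1 = M2*V2, solve for V2.
V2 = M1*V1 / M2
V2 = 8.62 * 25 / 0.47
V2 = 215.5 / 0.47
V2 = 458.5106383 mL, rounded to 4 dp:

458.5106 mL


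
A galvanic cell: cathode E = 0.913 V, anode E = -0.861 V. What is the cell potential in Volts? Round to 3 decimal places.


Standard cell potential: E_cell = E_cathode - E_anode.
E_cell = 0.913 - (-0.861)
E_cell = 1.774 V, rounded to 3 dp:

1.774 V


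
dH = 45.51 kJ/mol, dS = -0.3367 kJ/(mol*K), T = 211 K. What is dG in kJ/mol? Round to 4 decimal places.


Gibbs: dG = dH - T*dS (consistent units, dS already in kJ/(mol*K)).
T*dS = 211 * -0.3367 = -71.0437
dG = 45.51 - (-71.0437)
dG = 116.5537 kJ/mol, rounded to 4 dp:

116.5537 kJ/mol


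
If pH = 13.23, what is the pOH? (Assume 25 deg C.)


At 25 deg C, pH + pOH = 14.
pOH = 14 - pH = 14 - 13.23
pOH = 0.77:

0.77


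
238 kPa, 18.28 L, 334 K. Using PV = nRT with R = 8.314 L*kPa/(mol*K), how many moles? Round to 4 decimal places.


PV = nRT, solve for n = PV / (RT).
PV = 238 * 18.28 = 4350.64
RT = 8.314 * 334 = 2776.876
n = 4350.64 / 2776.876
n = 1.56673903 mol, rounded to 4 dp:

1.5667 mol


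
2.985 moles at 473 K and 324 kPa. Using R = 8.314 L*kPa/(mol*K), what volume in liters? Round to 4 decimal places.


PV = nRT, solve for V = nRT / P.
nRT = 2.985 * 8.314 * 473 = 11738.5782
V = 11738.5782 / 324
V = 36.23017963 L, rounded to 4 dp:

36.2302 L


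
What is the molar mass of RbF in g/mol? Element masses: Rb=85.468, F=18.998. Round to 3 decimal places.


M = sum(count * atomic_mass) over atoms.
M = 1*85.468 + 1*18.998
M = 85.468 + 18.998
M = 104.466 g/mol, rounded to 3 dp:

104.466 g/mol


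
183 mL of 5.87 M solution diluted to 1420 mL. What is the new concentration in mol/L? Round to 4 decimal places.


Dilution: M1*V1 = M2*V2, solve for M2.
M2 = M1*V1 / V2
M2 = 5.87 * 183 / 1420
M2 = 1074.21 / 1420
M2 = 0.75648592 mol/L, rounded to 4 dp:

0.7565 mol/L


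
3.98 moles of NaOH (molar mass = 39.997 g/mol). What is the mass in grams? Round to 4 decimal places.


mass = n * M
mass = 3.98 * 39.997
mass = 159.18806 g, rounded to 4 dp:

159.1881 g


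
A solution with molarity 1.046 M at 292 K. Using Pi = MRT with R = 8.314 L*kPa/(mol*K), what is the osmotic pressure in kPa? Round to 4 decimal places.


Osmotic pressure (van't Hoff): Pi = M*R*T.
RT = 8.314 * 292 = 2427.688
Pi = 1.046 * 2427.688
Pi = 2539.361648 kPa, rounded to 4 dp:

2539.3616 kPa


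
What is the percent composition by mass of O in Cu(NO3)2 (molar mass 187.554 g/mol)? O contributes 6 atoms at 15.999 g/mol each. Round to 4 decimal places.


pct = 100 * (n_elem * M_elem) / M_total
mass_contribution = 6 * 15.999 = 95.994 g/mol
pct = 100 * 95.994 / 187.554
pct = 51.18205957 %, rounded to 4 dp:

51.1821 %


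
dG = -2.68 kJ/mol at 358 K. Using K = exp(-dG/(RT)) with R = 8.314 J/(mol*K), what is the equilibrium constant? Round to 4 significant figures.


dG is in kJ/mol; multiply by 1000 to match R in J/(mol*K).
RT = 8.314 * 358 = 2976.412 J/mol
exponent = -dG*1000 / (RT) = -(-2.68*1000) / 2976.412 = 0.90041298
K = exp(0.90041298)
K = 2.4606191, rounded to 4 significant figures:

2.461


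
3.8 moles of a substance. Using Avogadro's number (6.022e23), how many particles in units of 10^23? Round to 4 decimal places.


N = n * NA, then divide by 1e23 for the requested units.
N / 1e23 = n * 6.022
N / 1e23 = 3.8 * 6.022
N / 1e23 = 22.8836, rounded to 4 dp:

22.8836


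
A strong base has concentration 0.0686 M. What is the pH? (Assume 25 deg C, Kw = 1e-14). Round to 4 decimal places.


A strong base dissociates completely, so [OH-] equals the given concentration.
pOH = -log10([OH-]) = -log10(0.0686) = 1.163676
pH = 14 - pOH = 14 - 1.163676
pH = 12.836324, rounded to 4 dp:

12.8363


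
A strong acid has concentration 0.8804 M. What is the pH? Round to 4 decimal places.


A strong acid dissociates completely, so [H+] equals the given concentration.
pH = -log10([H+]) = -log10(0.8804)
pH = 0.05531997, rounded to 4 dp:

0.0553


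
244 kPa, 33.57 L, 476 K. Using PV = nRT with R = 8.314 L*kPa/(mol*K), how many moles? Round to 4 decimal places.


PV = nRT, solve for n = PV / (RT).
PV = 244 * 33.57 = 8191.08
RT = 8.314 * 476 = 3957.464
n = 8191.08 / 3957.464
n = 2.06978004 mol, rounded to 4 dp:

2.0698 mol


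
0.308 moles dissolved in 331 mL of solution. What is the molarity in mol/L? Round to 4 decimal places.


Convert volume to liters: V_L = V_mL / 1000.
V_L = 331 / 1000 = 0.331 L
M = n / V_L = 0.308 / 0.331
M = 0.9305136 mol/L, rounded to 4 dp:

0.9305 mol/L


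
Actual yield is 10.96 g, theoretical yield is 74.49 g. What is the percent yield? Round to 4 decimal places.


% yield = 100 * actual / theoretical
% yield = 100 * 10.96 / 74.49
% yield = 14.71338435 %, rounded to 4 dp:

14.7134 %


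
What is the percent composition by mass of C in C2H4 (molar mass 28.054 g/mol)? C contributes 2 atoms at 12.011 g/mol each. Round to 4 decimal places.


pct = 100 * (n_elem * M_elem) / M_total
mass_contribution = 2 * 12.011 = 24.022 g/mol
pct = 100 * 24.022 / 28.054
pct = 85.62771797 %, rounded to 4 dp:

85.6277 %


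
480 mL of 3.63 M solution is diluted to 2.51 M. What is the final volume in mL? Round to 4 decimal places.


Dilution: M1*V1 = M2*V2, solve for V2.
V2 = M1*V1 / M2
V2 = 3.63 * 480 / 2.51
V2 = 1742.4 / 2.51
V2 = 694.18326693 mL, rounded to 4 dp:

694.1833 mL


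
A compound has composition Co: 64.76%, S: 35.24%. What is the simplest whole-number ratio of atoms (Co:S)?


Assume 100 g of compound, divide each mass% by atomic mass to get moles, then normalize by the smallest to get a raw atom ratio.
Moles per 100 g: Co: 64.76/58.933 = 1.0989, S: 35.24/32.065 = 1.099
Raw ratio (divide by min = 1.0989): Co: 1.0, S: 1.0
Multiply by 1 to clear fractions: Co: 1.0 ~= 1, S: 1.0 ~= 1
Reduce by GCD to get the simplest whole-number ratio:

1:1


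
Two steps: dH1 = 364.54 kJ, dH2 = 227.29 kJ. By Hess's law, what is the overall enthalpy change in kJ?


Hess's law: enthalpy is a state function, so add the step enthalpies.
dH_total = dH1 + dH2 = 364.54 + (227.29)
dH_total = 591.83 kJ:

591.83 kJ


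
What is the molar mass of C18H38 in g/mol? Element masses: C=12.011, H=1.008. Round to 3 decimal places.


M = sum(count * atomic_mass) over atoms.
M = 18*12.011 + 38*1.008
M = 216.198 + 38.304
M = 254.502 g/mol, rounded to 3 dp:

254.502 g/mol


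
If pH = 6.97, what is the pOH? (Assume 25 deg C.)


At 25 deg C, pH + pOH = 14.
pOH = 14 - pH = 14 - 6.97
pOH = 7.03:

7.03


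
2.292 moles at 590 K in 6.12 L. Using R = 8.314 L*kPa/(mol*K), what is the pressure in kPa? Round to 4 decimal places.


PV = nRT, solve for P = nRT / V.
nRT = 2.292 * 8.314 * 590 = 11242.8559
P = 11242.8559 / 6.12
P = 1837.06795752 kPa, rounded to 4 dp:

1837.0680 kPa


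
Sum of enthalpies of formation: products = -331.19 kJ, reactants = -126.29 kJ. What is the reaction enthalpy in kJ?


dH_rxn = sum(dH_f products) - sum(dH_f reactants)
dH_rxn = -331.19 - (-126.29)
dH_rxn = -204.9 kJ:

-204.90 kJ


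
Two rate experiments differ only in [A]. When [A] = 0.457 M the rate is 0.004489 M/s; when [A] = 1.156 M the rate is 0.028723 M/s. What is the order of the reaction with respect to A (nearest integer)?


Rate is proportional to [A]^n, so rate2/rate1 = ([A]2/[A]1)^n. Take logs to solve for n.
rate2/rate1 = 0.028723 / 0.004489 = 6.3985
[A]2/[A]1 = 1.156 / 0.457 = 2.5295
n = ln(6.3985) / ln(2.5295) = 2.0
Nearest integer order:

2


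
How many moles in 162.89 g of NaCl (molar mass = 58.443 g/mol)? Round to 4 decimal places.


n = mass / M
n = 162.89 / 58.443
n = 2.78716014 mol, rounded to 4 dp:

2.7872 mol


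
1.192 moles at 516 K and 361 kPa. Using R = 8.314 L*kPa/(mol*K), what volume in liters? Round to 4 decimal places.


PV = nRT, solve for V = nRT / P.
nRT = 1.192 * 8.314 * 516 = 5113.7086
V = 5113.7086 / 361
V = 14.16539778 L, rounded to 4 dp:

14.1654 L


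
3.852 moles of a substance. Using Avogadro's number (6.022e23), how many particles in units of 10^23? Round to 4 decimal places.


N = n * NA, then divide by 1e23 for the requested units.
N / 1e23 = n * 6.022
N / 1e23 = 3.852 * 6.022
N / 1e23 = 23.196744, rounded to 4 dp:

23.1967


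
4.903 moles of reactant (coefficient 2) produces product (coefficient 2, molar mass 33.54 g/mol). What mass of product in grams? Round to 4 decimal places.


Use the coefficient ratio to convert reactant moles to product moles, then multiply by the product's molar mass.
moles_P = moles_R * (coeff_P / coeff_R) = 4.903 * (2/2) = 4.903
mass_P = moles_P * M_P = 4.903 * 33.54
mass_P = 164.44662 g, rounded to 4 dp:

164.4466 g


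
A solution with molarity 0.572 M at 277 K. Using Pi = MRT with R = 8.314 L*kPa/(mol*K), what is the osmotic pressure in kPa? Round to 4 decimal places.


Osmotic pressure (van't Hoff): Pi = M*R*T.
RT = 8.314 * 277 = 2302.978
Pi = 0.572 * 2302.978
Pi = 1317.303416 kPa, rounded to 4 dp:

1317.3034 kPa


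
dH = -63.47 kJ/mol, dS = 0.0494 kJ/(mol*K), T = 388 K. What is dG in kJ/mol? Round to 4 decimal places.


Gibbs: dG = dH - T*dS (consistent units, dS already in kJ/(mol*K)).
T*dS = 388 * 0.0494 = 19.1672
dG = -63.47 - (19.1672)
dG = -82.6372 kJ/mol, rounded to 4 dp:

-82.6372 kJ/mol


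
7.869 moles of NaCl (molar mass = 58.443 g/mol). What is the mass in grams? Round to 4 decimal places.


mass = n * M
mass = 7.869 * 58.443
mass = 459.887967 g, rounded to 4 dp:

459.8880 g


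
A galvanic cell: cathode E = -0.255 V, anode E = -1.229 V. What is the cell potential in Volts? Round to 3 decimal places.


Standard cell potential: E_cell = E_cathode - E_anode.
E_cell = -0.255 - (-1.229)
E_cell = 0.974 V, rounded to 3 dp:

0.974 V


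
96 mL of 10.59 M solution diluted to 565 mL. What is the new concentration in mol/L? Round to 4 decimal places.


Dilution: M1*V1 = M2*V2, solve for M2.
M2 = M1*V1 / V2
M2 = 10.59 * 96 / 565
M2 = 1016.64 / 565
M2 = 1.79936283 mol/L, rounded to 4 dp:

1.7994 mol/L


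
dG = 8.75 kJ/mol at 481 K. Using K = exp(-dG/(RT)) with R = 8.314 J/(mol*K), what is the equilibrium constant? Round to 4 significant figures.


dG is in kJ/mol; multiply by 1000 to match R in J/(mol*K).
RT = 8.314 * 481 = 3999.034 J/mol
exponent = -dG*1000 / (RT) = -(8.75*1000) / 3999.034 = -2.18802841
K = exp(-2.18802841)
K = 0.11213762, rounded to 4 significant figures:

0.1121


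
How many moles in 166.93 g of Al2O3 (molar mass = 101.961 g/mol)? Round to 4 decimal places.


n = mass / M
n = 166.93 / 101.961
n = 1.63719461 mol, rounded to 4 dp:

1.6372 mol


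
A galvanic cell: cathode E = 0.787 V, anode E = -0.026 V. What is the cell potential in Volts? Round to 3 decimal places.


Standard cell potential: E_cell = E_cathode - E_anode.
E_cell = 0.787 - (-0.026)
E_cell = 0.813 V, rounded to 3 dp:

0.813 V


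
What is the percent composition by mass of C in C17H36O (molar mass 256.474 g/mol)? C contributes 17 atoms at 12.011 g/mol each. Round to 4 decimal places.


pct = 100 * (n_elem * M_elem) / M_total
mass_contribution = 17 * 12.011 = 204.187 g/mol
pct = 100 * 204.187 / 256.474
pct = 79.61313817 %, rounded to 4 dp:

79.6131 %


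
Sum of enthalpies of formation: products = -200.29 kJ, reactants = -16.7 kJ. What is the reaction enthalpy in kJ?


dH_rxn = sum(dH_f products) - sum(dH_f reactants)
dH_rxn = -200.29 - (-16.7)
dH_rxn = -183.59 kJ:

-183.59 kJ


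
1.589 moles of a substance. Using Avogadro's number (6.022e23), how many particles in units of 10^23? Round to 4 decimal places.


N = n * NA, then divide by 1e23 for the requested units.
N / 1e23 = n * 6.022
N / 1e23 = 1.589 * 6.022
N / 1e23 = 9.568958, rounded to 4 dp:

9.5690


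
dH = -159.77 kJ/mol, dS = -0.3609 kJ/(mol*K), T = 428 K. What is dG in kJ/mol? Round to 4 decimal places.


Gibbs: dG = dH - T*dS (consistent units, dS already in kJ/(mol*K)).
T*dS = 428 * -0.3609 = -154.4652
dG = -159.77 - (-154.4652)
dG = -5.3048 kJ/mol, rounded to 4 dp:

-5.3048 kJ/mol


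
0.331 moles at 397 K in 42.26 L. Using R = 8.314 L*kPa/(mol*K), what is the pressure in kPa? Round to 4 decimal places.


PV = nRT, solve for P = nRT / V.
nRT = 0.331 * 8.314 * 397 = 1092.5178
P = 1092.5178 / 42.26
P = 25.85229058 kPa, rounded to 4 dp:

25.8523 kPa


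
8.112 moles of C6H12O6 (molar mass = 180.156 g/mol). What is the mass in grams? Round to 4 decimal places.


mass = n * M
mass = 8.112 * 180.156
mass = 1461.425472 g, rounded to 4 dp:

1461.4255 g


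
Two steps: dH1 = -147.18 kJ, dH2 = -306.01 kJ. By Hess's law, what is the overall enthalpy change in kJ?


Hess's law: enthalpy is a state function, so add the step enthalpies.
dH_total = dH1 + dH2 = -147.18 + (-306.01)
dH_total = -453.19 kJ:

-453.19 kJ


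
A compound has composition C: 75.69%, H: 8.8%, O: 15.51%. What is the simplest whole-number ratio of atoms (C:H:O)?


Assume 100 g of compound, divide each mass% by atomic mass to get moles, then normalize by the smallest to get a raw atom ratio.
Moles per 100 g: C: 75.69/12.011 = 6.3017, H: 8.8/1.008 = 8.7302, O: 15.51/15.999 = 0.9694
Raw ratio (divide by min = 0.9694): C: 6.5, H: 9.005, O: 1.0
Multiply by 2 to clear fractions: C: 13.001 ~= 13, H: 18.011 ~= 18, O: 2.0 ~= 2
Reduce by GCD to get the simplest whole-number ratio:

13:18:2


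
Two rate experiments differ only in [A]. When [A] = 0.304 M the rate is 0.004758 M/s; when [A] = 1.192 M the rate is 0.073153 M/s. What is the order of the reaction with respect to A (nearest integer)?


Rate is proportional to [A]^n, so rate2/rate1 = ([A]2/[A]1)^n. Take logs to solve for n.
rate2/rate1 = 0.073153 / 0.004758 = 15.3747
[A]2/[A]1 = 1.192 / 0.304 = 3.9211
n = ln(15.3747) / ln(3.9211) = 2.0
Nearest integer order:

2


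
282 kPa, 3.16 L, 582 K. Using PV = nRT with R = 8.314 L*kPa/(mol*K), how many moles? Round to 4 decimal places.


PV = nRT, solve for n = PV / (RT).
PV = 282 * 3.16 = 891.12
RT = 8.314 * 582 = 4838.748
n = 891.12 / 4838.748
n = 0.18416334 mol, rounded to 4 dp:

0.1842 mol


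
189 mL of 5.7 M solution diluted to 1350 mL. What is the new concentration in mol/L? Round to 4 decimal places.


Dilution: M1*V1 = M2*V2, solve for M2.
M2 = M1*V1 / V2
M2 = 5.7 * 189 / 1350
M2 = 1077.3 / 1350
M2 = 0.798 mol/L, rounded to 4 dp:

0.7980 mol/L


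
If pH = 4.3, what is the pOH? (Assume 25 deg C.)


At 25 deg C, pH + pOH = 14.
pOH = 14 - pH = 14 - 4.3
pOH = 9.7:

9.70


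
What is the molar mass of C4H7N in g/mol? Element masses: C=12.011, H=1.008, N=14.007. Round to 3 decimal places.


M = sum(count * atomic_mass) over atoms.
M = 4*12.011 + 7*1.008 + 1*14.007
M = 48.044 + 7.056 + 14.007
M = 69.107 g/mol, rounded to 3 dp:

69.107 g/mol


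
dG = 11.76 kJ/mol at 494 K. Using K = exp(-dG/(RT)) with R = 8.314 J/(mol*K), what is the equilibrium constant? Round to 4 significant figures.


dG is in kJ/mol; multiply by 1000 to match R in J/(mol*K).
RT = 8.314 * 494 = 4107.116 J/mol
exponent = -dG*1000 / (RT) = -(11.76*1000) / 4107.116 = -2.86332307
K = exp(-2.86332307)
K = 0.057078768, rounded to 4 significant figures:

0.05708


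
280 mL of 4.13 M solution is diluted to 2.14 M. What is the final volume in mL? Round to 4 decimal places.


Dilution: M1*V1 = M2*V2, solve for V2.
V2 = M1*V1 / M2
V2 = 4.13 * 280 / 2.14
V2 = 1156.4 / 2.14
V2 = 540.37383178 mL, rounded to 4 dp:

540.3738 mL


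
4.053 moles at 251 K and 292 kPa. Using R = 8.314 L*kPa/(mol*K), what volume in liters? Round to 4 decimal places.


PV = nRT, solve for V = nRT / P.
nRT = 4.053 * 8.314 * 251 = 8457.8571
V = 8457.8571 / 292
V = 28.96526404 L, rounded to 4 dp:

28.9653 L


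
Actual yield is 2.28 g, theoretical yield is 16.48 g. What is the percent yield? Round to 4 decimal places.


% yield = 100 * actual / theoretical
% yield = 100 * 2.28 / 16.48
% yield = 13.83495146 %, rounded to 4 dp:

13.8350 %


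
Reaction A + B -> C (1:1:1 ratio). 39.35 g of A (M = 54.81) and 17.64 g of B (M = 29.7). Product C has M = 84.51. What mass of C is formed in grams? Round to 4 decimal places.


Find moles of each reactant; the smaller value is the limiting reagent in a 1:1:1 reaction, so moles_C equals moles of the limiter.
n_A = mass_A / M_A = 39.35 / 54.81 = 0.717935 mol
n_B = mass_B / M_B = 17.64 / 29.7 = 0.593939 mol
Limiting reagent: B (smaller), n_limiting = 0.593939 mol
mass_C = n_limiting * M_C = 0.593939 * 84.51
mass_C = 50.19378489 g, rounded to 4 dp:

50.1938 g


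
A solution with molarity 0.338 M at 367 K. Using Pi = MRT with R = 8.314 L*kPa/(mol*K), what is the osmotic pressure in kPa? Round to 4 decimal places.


Osmotic pressure (van't Hoff): Pi = M*R*T.
RT = 8.314 * 367 = 3051.238
Pi = 0.338 * 3051.238
Pi = 1031.318444 kPa, rounded to 4 dp:

1031.3184 kPa


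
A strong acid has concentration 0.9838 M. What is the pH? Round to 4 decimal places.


A strong acid dissociates completely, so [H+] equals the given concentration.
pH = -log10([H+]) = -log10(0.9838)
pH = 0.00709318, rounded to 4 dp:

0.0071


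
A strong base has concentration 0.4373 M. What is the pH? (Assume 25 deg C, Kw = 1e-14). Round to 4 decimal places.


A strong base dissociates completely, so [OH-] equals the given concentration.
pOH = -log10([OH-]) = -log10(0.4373) = 0.359221
pH = 14 - pOH = 14 - 0.359221
pH = 13.640779, rounded to 4 dp:

13.6408


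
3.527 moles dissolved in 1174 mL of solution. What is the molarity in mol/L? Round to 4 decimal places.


Convert volume to liters: V_L = V_mL / 1000.
V_L = 1174 / 1000 = 1.174 L
M = n / V_L = 3.527 / 1.174
M = 3.00425894 mol/L, rounded to 4 dp:

3.0043 mol/L


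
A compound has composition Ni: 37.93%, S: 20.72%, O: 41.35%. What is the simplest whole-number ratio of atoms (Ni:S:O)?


Assume 100 g of compound, divide each mass% by atomic mass to get moles, then normalize by the smallest to get a raw atom ratio.
Moles per 100 g: Ni: 37.93/58.693 = 0.6462, S: 20.72/32.065 = 0.6462, O: 41.35/15.999 = 2.5845
Raw ratio (divide by min = 0.6462): Ni: 1.0, S: 1.0, O: 4.0
Multiply by 1 to clear fractions: Ni: 1.0 ~= 1, S: 1.0 ~= 1, O: 4.0 ~= 4
Reduce by GCD to get the simplest whole-number ratio:

1:1:4


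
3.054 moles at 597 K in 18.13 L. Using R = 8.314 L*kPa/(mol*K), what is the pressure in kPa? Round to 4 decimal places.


PV = nRT, solve for P = nRT / V.
nRT = 3.054 * 8.314 * 597 = 15158.4007
P = 15158.4007 / 18.13
P = 836.09490899 kPa, rounded to 4 dp:

836.0949 kPa


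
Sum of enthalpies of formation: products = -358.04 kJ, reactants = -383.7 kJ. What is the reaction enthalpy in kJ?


dH_rxn = sum(dH_f products) - sum(dH_f reactants)
dH_rxn = -358.04 - (-383.7)
dH_rxn = 25.66 kJ:

25.66 kJ


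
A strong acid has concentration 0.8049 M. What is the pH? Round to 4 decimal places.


A strong acid dissociates completely, so [H+] equals the given concentration.
pH = -log10([H+]) = -log10(0.8049)
pH = 0.09425807, rounded to 4 dp:

0.0943


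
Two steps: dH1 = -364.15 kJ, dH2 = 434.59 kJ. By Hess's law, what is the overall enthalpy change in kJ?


Hess's law: enthalpy is a state function, so add the step enthalpies.
dH_total = dH1 + dH2 = -364.15 + (434.59)
dH_total = 70.44 kJ:

70.44 kJ


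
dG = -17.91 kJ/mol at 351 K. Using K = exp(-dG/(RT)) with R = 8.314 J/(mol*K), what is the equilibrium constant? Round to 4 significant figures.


dG is in kJ/mol; multiply by 1000 to match R in J/(mol*K).
RT = 8.314 * 351 = 2918.214 J/mol
exponent = -dG*1000 / (RT) = -(-17.91*1000) / 2918.214 = 6.1373155
K = exp(6.1373155)
K = 462.80949, rounded to 4 significant figures:

462.8


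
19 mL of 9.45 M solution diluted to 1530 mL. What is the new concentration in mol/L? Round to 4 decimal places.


Dilution: M1*V1 = M2*V2, solve for M2.
M2 = M1*V1 / V2
M2 = 9.45 * 19 / 1530
M2 = 179.55 / 1530
M2 = 0.11735294 mol/L, rounded to 4 dp:

0.1174 mol/L


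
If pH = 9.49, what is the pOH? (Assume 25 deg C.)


At 25 deg C, pH + pOH = 14.
pOH = 14 - pH = 14 - 9.49
pOH = 4.51:

4.51


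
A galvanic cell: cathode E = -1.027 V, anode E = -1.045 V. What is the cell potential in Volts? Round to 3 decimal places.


Standard cell potential: E_cell = E_cathode - E_anode.
E_cell = -1.027 - (-1.045)
E_cell = 0.018 V, rounded to 3 dp:

0.018 V


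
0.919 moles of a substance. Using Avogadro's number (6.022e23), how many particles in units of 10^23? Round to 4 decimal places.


N = n * NA, then divide by 1e23 for the requested units.
N / 1e23 = n * 6.022
N / 1e23 = 0.919 * 6.022
N / 1e23 = 5.534218, rounded to 4 dp:

5.5342


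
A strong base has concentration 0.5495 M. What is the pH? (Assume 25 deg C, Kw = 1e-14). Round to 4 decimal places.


A strong base dissociates completely, so [OH-] equals the given concentration.
pOH = -log10([OH-]) = -log10(0.5495) = 0.260032
pH = 14 - pOH = 14 - 0.260032
pH = 13.739968, rounded to 4 dp:

13.7400


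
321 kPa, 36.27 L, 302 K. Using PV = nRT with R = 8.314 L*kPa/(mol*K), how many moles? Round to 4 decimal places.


PV = nRT, solve for n = PV / (RT).
PV = 321 * 36.27 = 11642.67
RT = 8.314 * 302 = 2510.828
n = 11642.67 / 2510.828
n = 4.63698429 mol, rounded to 4 dp:

4.6370 mol


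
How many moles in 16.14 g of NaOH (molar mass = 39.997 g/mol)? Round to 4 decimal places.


n = mass / M
n = 16.14 / 39.997
n = 0.40353026 mol, rounded to 4 dp:

0.4035 mol


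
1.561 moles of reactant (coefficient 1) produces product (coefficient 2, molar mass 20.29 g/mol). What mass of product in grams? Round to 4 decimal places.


Use the coefficient ratio to convert reactant moles to product moles, then multiply by the product's molar mass.
moles_P = moles_R * (coeff_P / coeff_R) = 1.561 * (2/1) = 3.122
mass_P = moles_P * M_P = 3.122 * 20.29
mass_P = 63.34538 g, rounded to 4 dp:

63.3454 g


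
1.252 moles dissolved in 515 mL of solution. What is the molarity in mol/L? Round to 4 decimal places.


Convert volume to liters: V_L = V_mL / 1000.
V_L = 515 / 1000 = 0.515 L
M = n / V_L = 1.252 / 0.515
M = 2.43106796 mol/L, rounded to 4 dp:

2.4311 mol/L


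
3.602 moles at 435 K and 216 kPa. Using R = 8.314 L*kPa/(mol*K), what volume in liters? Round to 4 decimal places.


PV = nRT, solve for V = nRT / P.
nRT = 3.602 * 8.314 * 435 = 13026.9572
V = 13026.9572 / 216
V = 60.30998704 L, rounded to 4 dp:

60.3100 L


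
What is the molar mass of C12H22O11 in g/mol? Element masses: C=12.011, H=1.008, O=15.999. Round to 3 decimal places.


M = sum(count * atomic_mass) over atoms.
M = 12*12.011 + 22*1.008 + 11*15.999
M = 144.132 + 22.176 + 175.989
M = 342.297 g/mol, rounded to 3 dp:

342.297 g/mol


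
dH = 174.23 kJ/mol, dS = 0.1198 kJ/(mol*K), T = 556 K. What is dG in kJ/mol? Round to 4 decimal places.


Gibbs: dG = dH - T*dS (consistent units, dS already in kJ/(mol*K)).
T*dS = 556 * 0.1198 = 66.6088
dG = 174.23 - (66.6088)
dG = 107.6212 kJ/mol, rounded to 4 dp:

107.6212 kJ/mol


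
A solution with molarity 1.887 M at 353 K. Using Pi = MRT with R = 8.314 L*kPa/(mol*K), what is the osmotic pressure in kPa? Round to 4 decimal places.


Osmotic pressure (van't Hoff): Pi = M*R*T.
RT = 8.314 * 353 = 2934.842
Pi = 1.887 * 2934.842
Pi = 5538.046854 kPa, rounded to 4 dp:

5538.0469 kPa


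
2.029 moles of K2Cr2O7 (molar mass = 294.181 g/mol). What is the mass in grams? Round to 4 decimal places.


mass = n * M
mass = 2.029 * 294.181
mass = 596.893249 g, rounded to 4 dp:

596.8932 g


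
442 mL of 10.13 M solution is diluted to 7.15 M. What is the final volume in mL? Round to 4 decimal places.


Dilution: M1*V1 = M2*V2, solve for V2.
V2 = M1*V1 / M2
V2 = 10.13 * 442 / 7.15
V2 = 4477.46 / 7.15
V2 = 626.21818182 mL, rounded to 4 dp:

626.2182 mL


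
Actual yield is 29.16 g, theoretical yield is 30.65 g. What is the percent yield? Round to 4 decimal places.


% yield = 100 * actual / theoretical
% yield = 100 * 29.16 / 30.65
% yield = 95.13866232 %, rounded to 4 dp:

95.1387 %


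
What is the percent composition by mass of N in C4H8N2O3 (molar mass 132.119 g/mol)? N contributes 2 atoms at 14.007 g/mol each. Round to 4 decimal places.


pct = 100 * (n_elem * M_elem) / M_total
mass_contribution = 2 * 14.007 = 28.014 g/mol
pct = 100 * 28.014 / 132.119
pct = 21.2036119 %, rounded to 4 dp:

21.2036 %


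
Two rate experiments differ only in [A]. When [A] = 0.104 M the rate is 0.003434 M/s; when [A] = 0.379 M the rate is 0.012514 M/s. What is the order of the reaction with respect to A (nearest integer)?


Rate is proportional to [A]^n, so rate2/rate1 = ([A]2/[A]1)^n. Take logs to solve for n.
rate2/rate1 = 0.012514 / 0.003434 = 3.6441
[A]2/[A]1 = 0.379 / 0.104 = 3.6442
n = ln(3.6441) / ln(3.6442) = 1.0
Nearest integer order:

1


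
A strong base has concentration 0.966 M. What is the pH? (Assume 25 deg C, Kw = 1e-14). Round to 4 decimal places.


A strong base dissociates completely, so [OH-] equals the given concentration.
pOH = -log10([OH-]) = -log10(0.966) = 0.015023
pH = 14 - pOH = 14 - 0.015023
pH = 13.984977, rounded to 4 dp:

13.9850


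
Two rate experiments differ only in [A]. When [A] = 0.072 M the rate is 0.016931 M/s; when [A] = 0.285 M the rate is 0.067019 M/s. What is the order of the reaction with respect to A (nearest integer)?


Rate is proportional to [A]^n, so rate2/rate1 = ([A]2/[A]1)^n. Take logs to solve for n.
rate2/rate1 = 0.067019 / 0.016931 = 3.9584
[A]2/[A]1 = 0.285 / 0.072 = 3.9583
n = ln(3.9584) / ln(3.9583) = 1.0
Nearest integer order:

1


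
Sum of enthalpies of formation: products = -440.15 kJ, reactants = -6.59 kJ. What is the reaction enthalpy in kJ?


dH_rxn = sum(dH_f products) - sum(dH_f reactants)
dH_rxn = -440.15 - (-6.59)
dH_rxn = -433.56 kJ:

-433.56 kJ


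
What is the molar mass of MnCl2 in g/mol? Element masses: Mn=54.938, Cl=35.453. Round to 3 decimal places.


M = sum(count * atomic_mass) over atoms.
M = 1*54.938 + 2*35.453
M = 54.938 + 70.906
M = 125.844 g/mol, rounded to 3 dp:

125.844 g/mol


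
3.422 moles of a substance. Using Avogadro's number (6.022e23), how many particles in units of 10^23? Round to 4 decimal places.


N = n * NA, then divide by 1e23 for the requested units.
N / 1e23 = n * 6.022
N / 1e23 = 3.422 * 6.022
N / 1e23 = 20.607284, rounded to 4 dp:

20.6073


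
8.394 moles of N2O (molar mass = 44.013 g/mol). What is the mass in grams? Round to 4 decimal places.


mass = n * M
mass = 8.394 * 44.013
mass = 369.445122 g, rounded to 4 dp:

369.4451 g


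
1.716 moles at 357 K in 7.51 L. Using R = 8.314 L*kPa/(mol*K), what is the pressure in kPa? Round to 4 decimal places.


PV = nRT, solve for P = nRT / V.
nRT = 1.716 * 8.314 * 357 = 5093.2562
P = 5093.2562 / 7.51
P = 678.19656458 kPa, rounded to 4 dp:

678.1966 kPa


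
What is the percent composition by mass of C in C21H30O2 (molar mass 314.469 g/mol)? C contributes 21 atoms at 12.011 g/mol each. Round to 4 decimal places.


pct = 100 * (n_elem * M_elem) / M_total
mass_contribution = 21 * 12.011 = 252.231 g/mol
pct = 100 * 252.231 / 314.469
pct = 80.20854202 %, rounded to 4 dp:

80.2085 %


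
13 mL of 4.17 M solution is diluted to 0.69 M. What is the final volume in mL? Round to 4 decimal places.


Dilution: M1*V1 = M2*V2, solve for V2.
V2 = M1*V1 / M2
V2 = 4.17 * 13 / 0.69
V2 = 54.21 / 0.69
V2 = 78.56521739 mL, rounded to 4 dp:

78.5652 mL


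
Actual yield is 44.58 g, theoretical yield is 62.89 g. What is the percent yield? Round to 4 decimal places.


% yield = 100 * actual / theoretical
% yield = 100 * 44.58 / 62.89
% yield = 70.8856734 %, rounded to 4 dp:

70.8857 %


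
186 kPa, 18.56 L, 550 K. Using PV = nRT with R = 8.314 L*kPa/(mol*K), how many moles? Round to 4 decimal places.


PV = nRT, solve for n = PV / (RT).
PV = 186 * 18.56 = 3452.16
RT = 8.314 * 550 = 4572.7
n = 3452.16 / 4572.7
n = 0.75495003 mol, rounded to 4 dp:

0.7550 mol
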